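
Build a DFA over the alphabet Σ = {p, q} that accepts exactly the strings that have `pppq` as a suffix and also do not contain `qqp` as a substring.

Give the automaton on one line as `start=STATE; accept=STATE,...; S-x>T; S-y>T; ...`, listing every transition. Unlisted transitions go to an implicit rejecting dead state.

Run two small machines in parallel and take their product. The first has 5 states tracking how much of the suffix `pppq` has currently been matched; the second has 4 states tracking partial matches of the forbidden pattern `qqp`. A product state is a pair (one from each), accepting exactly when both do.
A 12-state machine:
          p    q  
>  s0     s1   s2 
   s1     s3   s2 
   s2     s1   s4 
   s3     s5   s2 
   s4     s6   s4 
   s5     s5   s7 
   s6     s8   s9 
 * s7     s1   s4 
   s8    s10   s9 
   s9     s6   s9 
   s10   s10  s11 
   s11    s6   s9 
(> = start, * = accepting)

start=s0; accept=s7; s0-p>s1; s0-q>s2; s1-p>s3; s1-q>s2; s2-p>s1; s2-q>s4; s3-p>s5; s3-q>s2; s4-p>s6; s4-q>s4; s5-p>s5; s5-q>s7; s6-p>s8; s6-q>s9; s7-p>s1; s7-q>s4; s8-p>s10; s8-q>s9; s9-p>s6; s9-q>s9; s10-p>s10; s10-q>s11; s11-p>s6; s11-q>s9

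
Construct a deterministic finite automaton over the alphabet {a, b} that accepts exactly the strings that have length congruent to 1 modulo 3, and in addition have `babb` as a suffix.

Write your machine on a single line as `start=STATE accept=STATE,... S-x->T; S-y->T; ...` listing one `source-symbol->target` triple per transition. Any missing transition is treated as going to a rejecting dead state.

start=s0; accept=s6; s0-a->s1; s0-b->s2; s1-a->s3; s1-b->s3; s2-a->s4; s2-b->s3; s3-a->s0; s3-b->s0; s4-a->s0; s4-b->s5; s5-a->s1; s5-b->s6; s6-a->s4; s6-b->s3

Build one automaton per condition and run them in lockstep. One (3 states) tracks the input length modulo 3; the other (5 states) tracks how much of the suffix `babb` has currently been matched. Each combined state is a pair, one component from each; accept when both components accept. Minimizing collapses redundant product states.
A 7-state machine:
        a   b  
>  s0   s1  s2 
   s1   s3  s3 
   s2   s4  s3 
   s3   s0  s0 
   s4   s0  s5 
   s5   s1  s6 
 * s6   s4  s3 
(> = start, * = accepting)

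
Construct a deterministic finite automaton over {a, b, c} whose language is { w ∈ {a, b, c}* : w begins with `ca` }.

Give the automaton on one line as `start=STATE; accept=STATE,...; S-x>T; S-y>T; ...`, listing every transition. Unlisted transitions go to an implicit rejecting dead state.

start=s0; accept=s2; s0-a>s3; s0-b>s3; s0-c>s1; s1-a>s2; s1-b>s3; s1-c>s3; s2-a>s2; s2-b>s2; s2-c>s2; s3-a>s3; s3-b>s3; s3-c>s3

Check the first 2 symbols one by one: s0 through s1 record how many have matched `ca` so far; any wrong symbol goes to the dead state s3. After all 2 match we enter the accepting sink s2.
With 4 states:
        a   b   c  
>  s0   s3  s3  s1 
   s1   s2  s3  s3 
 * s2   s2  s2  s2 
   s3   s3  s3  s3 
(> = start, * = accepting)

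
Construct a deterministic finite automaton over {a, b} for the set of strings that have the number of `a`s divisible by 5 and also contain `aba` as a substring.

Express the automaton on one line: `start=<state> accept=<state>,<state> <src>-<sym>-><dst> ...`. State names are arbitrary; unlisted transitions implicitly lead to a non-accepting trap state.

start=q0 accept=q17 q0-a->q1 q0-b->q0 q1-a->q2 q1-b->q3 q2-a->q4 q2-b->q5 q3-a->q6 q3-b->q7 q4-a->q8 q4-b->q9 q5-a->q10 q5-b->q11 q6-a->q10 q6-b->q6 q7-a->q2 q7-b->q7 q8-a->q12 q8-b->q13 q9-a->q14 q9-b->q15 q10-a->q14 q10-b->q10 q11-a->q4 q11-b->q11 q12-a->q1 q12-b->q16 q13-a->q17 q13-b->q18 q14-a->q17 q14-b->q14 q15-a->q8 q15-b->q15 q16-a->q19 q16-b->q0 q17-a->q19 q17-b->q17 q18-a->q12 q18-b->q18 q19-a->q6 q19-b->q19

Run two small machines in parallel and take their product. One (5 states) tracks the count of `a`s modulo 5; the other (4 states) tracks whether and how much of `aba` has been seen. Each combined state is a pair, one component from each; accept when both components accept.
With 20 states:
          a    b  
>  q0     q1   q0 
   q1     q2   q3 
   q2     q4   q5 
   q3     q6   q7 
   q4     q8   q9 
   q5    q10  q11 
   q6    q10   q6 
   q7     q2   q7 
   q8    q12  q13 
   q9    q14  q15 
   q10   q14  q10 
   q11    q4  q11 
   q12    q1  q16 
   q13   q17  q18 
   q14   q17  q14 
   q15    q8  q15 
   q16   q19   q0 
 * q17   q19  q17 
   q18   q12  q18 
   q19    q6  q19 
(> = start, * = accepting)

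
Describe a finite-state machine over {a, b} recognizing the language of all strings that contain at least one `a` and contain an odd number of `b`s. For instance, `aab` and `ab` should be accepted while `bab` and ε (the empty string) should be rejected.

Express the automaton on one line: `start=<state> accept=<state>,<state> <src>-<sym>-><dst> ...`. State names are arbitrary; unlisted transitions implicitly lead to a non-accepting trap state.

start=q0 accept=q4,q5 q0-a->q1 q0-b->q2 q1-a->q3 q1-b->q4 q2-a->q4 q2-b->q0 q3-a->q3 q3-b->q5 q4-a->q5 q4-b->q1 q5-a->q5 q5-b->q3

Run two small machines in parallel and take their product. One (3 states) tracks the count of `a`s, saturating at 2; the other (2 states) tracks the count of `b`s modulo 2. Each combined state is a pair, one component from each; accept when both components accept.
6 states suffice.
        a   b  
>  q0   q1  q2 
   q1   q3  q4 
   q2   q4  q0 
   q3   q3  q5 
 * q4   q5  q1 
 * q5   q5  q3 
(> = start, * = accepting)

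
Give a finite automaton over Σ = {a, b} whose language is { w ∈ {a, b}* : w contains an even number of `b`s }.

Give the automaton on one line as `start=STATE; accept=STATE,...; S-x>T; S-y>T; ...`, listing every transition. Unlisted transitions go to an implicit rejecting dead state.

start=s0; accept=s0; s0-a>s0; s0-b>s1; s1-a>s1; s1-b>s0

Keep the running count of `b`s modulo 2: each `b` advances along the cycle s0 → s1 → s0 while other symbols loop. Accept at s0.
A 2-state machine:
        a   b  
>* s0   s0  s1 
   s1   s1  s0 
(> = start, * = accepting)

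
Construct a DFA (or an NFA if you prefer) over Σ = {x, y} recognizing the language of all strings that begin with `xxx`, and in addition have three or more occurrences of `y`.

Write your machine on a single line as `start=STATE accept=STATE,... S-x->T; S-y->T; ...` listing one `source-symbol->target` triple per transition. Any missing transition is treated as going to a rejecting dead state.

start=A; accept=H; A-x->B; A-y->C; B-x->D; B-y->C; C-x->C; C-y->C; D-x->E; D-y->C; E-x->E; E-y->F; F-x->F; F-y->G; G-x->G; G-y->H; H-x->H; H-y->H

Build one automaton per condition and run them in lockstep. The first has 5 states tracking whether the input so far still matches the prefix `xxx`; the second has 5 states tracking the count of `y`s, saturating at 4. A product state is a pair (one from each), accepting exactly when both do. Minimizing collapses redundant product states.
With 8 states:
       x  y 
>  A   B  C 
   B   D  C 
   C   C  C 
   D   E  C 
   E   E  F 
   F   F  G 
   G   G  H 
 * H   H  H 
(> = start, * = accepting)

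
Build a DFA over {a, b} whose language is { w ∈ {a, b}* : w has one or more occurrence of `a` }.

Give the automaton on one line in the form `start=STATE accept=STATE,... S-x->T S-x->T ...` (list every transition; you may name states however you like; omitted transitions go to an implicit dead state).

Only the number of `a`s matters, and only up to 2. Make a chain S0 → S1 → S2 advanced by each `a` (with S2 absorbing); every other symbol self-loops. The accepting set is {S1, S2}.
With 3 states:
        a   b  
>  S0   S1  S0 
 * S1   S2  S1 
 * S2   S2  S2 
(> = start, * = accepting)

start=S0 accept=S1,S2 S0-a->S1 S0-b->S0 S1-a->S2 S1-b->S1 S2-a->S2 S2-b->S2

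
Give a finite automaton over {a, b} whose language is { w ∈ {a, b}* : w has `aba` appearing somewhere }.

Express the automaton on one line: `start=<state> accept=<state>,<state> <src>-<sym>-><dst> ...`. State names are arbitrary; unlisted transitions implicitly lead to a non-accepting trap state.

start=s0 accept=s3 s0-a->s1 s0-b->s0 s1-a->s1 s1-b->s2 s2-a->s3 s2-b->s0 s3-a->s3 s3-b->s3

States s0..s2 record the length of the longest prefix of `aba` that matches the current input suffix. Reaching s3 means `aba` has been seen, and we stay there forever. Accept from s3.
        a   b  
>  s0   s1  s0 
   s1   s1  s2 
   s2   s3  s0 
 * s3   s3  s3 
(> = start, * = accepting)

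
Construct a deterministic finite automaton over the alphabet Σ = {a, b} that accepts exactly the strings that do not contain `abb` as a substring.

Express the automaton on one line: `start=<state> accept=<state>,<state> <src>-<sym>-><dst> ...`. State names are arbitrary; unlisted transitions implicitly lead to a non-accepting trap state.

Track partial matches of the forbidden pattern `abb`. State q3 is a dead state reached once `abb` has occurred; every other state accepts. q0 means no part of `abb` is currently matched.
A 4-state machine:
        a   b  
>* q0   q1  q0 
 * q1   q1  q2 
 * q2   q1  q3 
   q3   q3  q3 
(> = start, * = accepting)

start=q0 accept=q0,q1,q2 q0-a->q1 q0-b->q0 q1-a->q1 q1-b->q2 q2-a->q1 q2-b->q3 q3-a->q3 q3-b->q3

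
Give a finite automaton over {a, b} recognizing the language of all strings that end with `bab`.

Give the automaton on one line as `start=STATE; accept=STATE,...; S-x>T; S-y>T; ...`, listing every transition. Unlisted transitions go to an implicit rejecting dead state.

Remember how much of `bab` the current input suffix matches. State q0 means no match yet; q1 means the last symbol is `b`; q2 means the last 2 symbols are `ba`; q3 means the last 3 symbols are `bab`. Only q3 accepts. On a mismatch, fall back to the longest proper suffix that is still a prefix of `bab`.
A 4-state machine:
        a   b  
>  q0   q0  q1 
   q1   q2  q1 
   q2   q0  q3 
 * q3   q2  q1 
(> = start, * = accepting)

start=q0; accept=q3; q0-a>q0; q0-b>q1; q1-a>q2; q1-b>q1; q2-a>q0; q2-b>q3; q3-a>q2; q3-b>q1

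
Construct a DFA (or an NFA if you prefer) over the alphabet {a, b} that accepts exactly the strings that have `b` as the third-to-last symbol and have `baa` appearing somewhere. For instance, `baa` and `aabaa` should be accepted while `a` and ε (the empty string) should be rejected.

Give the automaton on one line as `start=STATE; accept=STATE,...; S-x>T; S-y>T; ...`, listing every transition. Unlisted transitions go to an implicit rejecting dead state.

Build one automaton per condition and run them in lockstep. One (15 states) tracks the last 3 symbols read; the other (4 states) tracks whether and how much of `baa` has been seen. Each combined state is a pair, one component from each; accept when both components accept.
22 states suffice.
          a    b  
>  q0     q1   q2 
   q1     q3   q4 
   q2     q5   q6 
   q3     q7   q8 
   q4     q9  q10 
   q5    q11  q12 
   q6    q13  q14 
   q7     q7   q8 
   q8     q9  q10 
   q9    q11  q12 
   q10   q13  q14 
 * q11   q15  q16 
   q12    q9  q10 
   q13   q11  q12 
   q14   q13  q14 
   q15   q15  q16 
   q16   q17  q18 
   q17   q11  q19 
   q18   q20  q21 
 * q19   q17  q18 
 * q20   q11  q19 
 * q21   q20  q21 
(> = start, * = accepting)

start=q0; accept=q11,q19,q20,q21; q0-a>q1; q0-b>q2; q1-a>q3; q1-b>q4; q2-a>q5; q2-b>q6; q3-a>q7; q3-b>q8; q4-a>q9; q4-b>q10; q5-a>q11; q5-b>q12; q6-a>q13; q6-b>q14; q7-a>q7; q7-b>q8; q8-a>q9; q8-b>q10; q9-a>q11; q9-b>q12; q10-a>q13; q10-b>q14; q11-a>q15; q11-b>q16; q12-a>q9; q12-b>q10; q13-a>q11; q13-b>q12; q14-a>q13; q14-b>q14; q15-a>q15; q15-b>q16; q16-a>q17; q16-b>q18; q17-a>q11; q17-b>q19; q18-a>q20; q18-b>q21; q19-a>q17; q19-b>q18; q20-a>q11; q20-b>q19; q21-a>q20; q21-b>q21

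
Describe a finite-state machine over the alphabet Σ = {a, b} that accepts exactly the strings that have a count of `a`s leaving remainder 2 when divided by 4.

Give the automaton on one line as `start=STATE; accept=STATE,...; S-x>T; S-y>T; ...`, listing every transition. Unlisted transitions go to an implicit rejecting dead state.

Keep the running count of `a`s modulo 4: each `a` advances along the cycle q0 → q1 → q2 → q3 → q0 while other symbols loop. Accept at q2.
        a   b  
>  q0   q1  q0 
   q1   q2  q1 
 * q2   q3  q2 
   q3   q0  q3 
(> = start, * = accepting)

start=q0; accept=q2; q0-a>q1; q0-b>q0; q1-a>q2; q1-b>q1; q2-a>q3; q2-b>q2; q3-a>q0; q3-b>q3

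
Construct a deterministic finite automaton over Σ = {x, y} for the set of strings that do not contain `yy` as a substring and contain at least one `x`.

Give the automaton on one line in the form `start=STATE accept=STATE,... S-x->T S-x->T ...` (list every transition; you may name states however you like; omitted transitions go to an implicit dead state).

start=q0 accept=q1,q3,q4,q6 q0-x->q1 q0-y->q2 q1-x->q3 q1-y->q4 q2-x->q1 q2-y->q5 q3-x->q3 q3-y->q6 q4-x->q3 q4-y->q7 q5-x->q7 q5-y->q5 q6-x->q3 q6-y->q8 q7-x->q8 q7-y->q7 q8-x->q8 q8-y->q8

Handle the two conditions separately and then intersect. The first has 3 states tracking partial matches of the forbidden pattern `yy`; the second has 3 states tracking the count of `x`s, saturating at 2. A product state is a pair (one from each), accepting exactly when both do.
A 9-state machine:
        x   y  
>  q0   q1  q2 
 * q1   q3  q4 
   q2   q1  q5 
 * q3   q3  q6 
 * q4   q3  q7 
   q5   q7  q5 
 * q6   q3  q8 
   q7   q8  q7 
   q8   q8  q8 
(> = start, * = accepting)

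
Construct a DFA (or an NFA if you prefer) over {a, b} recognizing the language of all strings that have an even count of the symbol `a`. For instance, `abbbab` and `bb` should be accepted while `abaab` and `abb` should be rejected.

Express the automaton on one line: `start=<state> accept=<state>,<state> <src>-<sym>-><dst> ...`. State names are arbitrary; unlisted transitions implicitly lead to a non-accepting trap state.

The only thing that matters is how many `a`s have appeared, reduced mod 2. Use one state per residue: S0 for 0, …, S1 for 1. Reading `a` moves to the next residue; anything else stays put. S0 is accepting.
2 states suffice.
        a   b  
>* S0   S1  S0 
   S1   S0  S1 
(> = start, * = accepting)

start=S0 accept=S0 S0-a->S1 S0-b->S0 S1-a->S0 S1-b->S1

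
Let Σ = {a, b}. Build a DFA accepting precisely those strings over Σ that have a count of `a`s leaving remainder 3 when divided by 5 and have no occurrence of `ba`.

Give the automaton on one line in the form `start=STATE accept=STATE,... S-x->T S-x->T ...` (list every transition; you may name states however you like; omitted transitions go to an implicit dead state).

Run two small machines in parallel and take their product. One (5 states) tracks the count of `a`s modulo 5; the other (3 states) tracks partial matches of the forbidden pattern `ba`. Each combined state is a pair, one component from each; accept when both components accept.
          a    b  
>  q0     q1   q2 
   q1     q3   q4 
   q2     q5   q2 
   q3     q6   q7 
   q4     q8   q4 
   q5     q8   q5 
 * q6     q9  q10 
   q7    q11   q7 
   q8    q11   q8 
   q9     q0  q12 
 * q10   q13  q10 
   q11   q13  q11 
   q12   q14  q12 
   q13   q14  q13 
   q14    q5  q14 
(> = start, * = accepting)

start=q0 accept=q6,q10 q0-a->q1 q0-b->q2 q1-a->q3 q1-b->q4 q2-a->q5 q2-b->q2 q3-a->q6 q3-b->q7 q4-a->q8 q4-b->q4 q5-a->q8 q5-b->q5 q6-a->q9 q6-b->q10 q7-a->q11 q7-b->q7 q8-a->q11 q8-b->q8 q9-a->q0 q9-b->q12 q10-a->q13 q10-b->q10 q11-a->q13 q11-b->q11 q12-a->q14 q12-b->q12 q13-a->q14 q13-b->q13 q14-a->q5 q14-b->q14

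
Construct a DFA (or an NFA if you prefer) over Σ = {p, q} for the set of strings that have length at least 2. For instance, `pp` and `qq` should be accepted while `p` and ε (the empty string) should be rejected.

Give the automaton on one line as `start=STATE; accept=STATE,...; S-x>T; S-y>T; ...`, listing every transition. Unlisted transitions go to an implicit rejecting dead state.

start=A; accept=C,D; A-p>B; A-q>B; B-p>C; B-q>C; C-p>D; C-q>D; D-p>D; D-q>D

We only need to distinguish lengths 0, 1, …, 2, and '>2'. Chain A → B → C → D on every symbol, with D looping. Accepting states: {C, D}.
       p  q 
>  A   B  B 
   B   C  C 
 * C   D  D 
 * D   D  D 
(> = start, * = accepting)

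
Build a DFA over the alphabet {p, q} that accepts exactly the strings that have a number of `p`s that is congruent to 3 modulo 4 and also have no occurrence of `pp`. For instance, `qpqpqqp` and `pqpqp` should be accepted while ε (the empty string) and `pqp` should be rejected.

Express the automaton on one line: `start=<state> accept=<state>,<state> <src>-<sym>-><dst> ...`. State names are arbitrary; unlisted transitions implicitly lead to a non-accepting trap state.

Build one automaton per condition and run them in lockstep. The first has 4 states tracking the count of `p`s modulo 4; the second has 3 states tracking partial matches of the forbidden pattern `pp`. A product state is a pair (one from each), accepting exactly when both do.
A 12-state machine:
       p  q 
>  A   B  A 
   B   C  D 
   C   E  C 
   D   F  D 
   E   G  E 
   F   E  H 
   G   I  G 
   H   J  H 
   I   C  I 
 * J   G  K 
 * K   L  K 
   L   I  A 
(> = start, * = accepting)

start=A accept=J,K A-p->B A-q->A B-p->C B-q->D C-p->E C-q->C D-p->F D-q->D E-p->G E-q->E F-p->E F-q->H G-p->I G-q->G H-p->J H-q->H I-p->C I-q->I J-p->G J-q->K K-p->L K-q->K L-p->I L-q->A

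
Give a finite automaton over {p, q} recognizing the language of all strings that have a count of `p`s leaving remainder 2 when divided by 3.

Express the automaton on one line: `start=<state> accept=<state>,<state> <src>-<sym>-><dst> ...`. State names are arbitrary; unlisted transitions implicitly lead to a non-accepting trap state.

Keep the running count of `p`s modulo 3: each `p` advances along the cycle A → B → C → A while other symbols loop. Accept at C.
A 3-state machine:
       p  q 
>  A   B  A 
   B   C  B 
 * C   A  C 
(> = start, * = accepting)

start=A accept=C A-p->B A-q->A B-p->C B-q->B C-p->A C-q->C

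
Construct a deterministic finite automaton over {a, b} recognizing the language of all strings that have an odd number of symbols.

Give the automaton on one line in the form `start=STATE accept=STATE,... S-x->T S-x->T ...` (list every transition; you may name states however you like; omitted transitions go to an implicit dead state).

Count input length modulo 2: every symbol advances one step around the cycle q0 → q1 → q0. Accept at q1.
With 2 states:
        a   b  
>  q0   q1  q1 
 * q1   q0  q0 
(> = start, * = accepting)

start=q0 accept=q1 q0-a->q1 q0-b->q1 q1-a->q0 q1-b->q0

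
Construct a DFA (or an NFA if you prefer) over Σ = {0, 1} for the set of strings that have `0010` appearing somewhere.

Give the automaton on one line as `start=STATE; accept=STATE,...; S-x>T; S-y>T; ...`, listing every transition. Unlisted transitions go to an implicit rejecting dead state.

Track how much of `0010` has been matched so far: state q0 is no progress, q4 is the absorbing accept state reached once `0010` has occurred. Intermediate states record partial matches; on a mismatch, fall back to the longest reusable overlap.
With 5 states:
        0   1  
>  q0   q1  q0 
   q1   q2  q0 
   q2   q2  q3 
   q3   q4  q0 
 * q4   q4  q4 
(> = start, * = accepting)

start=q0; accept=q4; q0-0>q1; q0-1>q0; q1-0>q2; q1-1>q0; q2-0>q2; q2-1>q3; q3-0>q4; q3-1>q0; q4-0>q4; q4-1>q4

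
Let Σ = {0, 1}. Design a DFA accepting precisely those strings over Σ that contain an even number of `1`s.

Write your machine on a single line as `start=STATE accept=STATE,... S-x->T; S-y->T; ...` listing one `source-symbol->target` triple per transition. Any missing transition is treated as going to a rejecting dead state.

start=s0; accept=s0; s0-0->s0; s0-1->s1; s1-0->s1; s1-1->s0

Keep the running count of `1`s modulo 2: each `1` advances along the cycle s0 → s1 → s0 while other symbols loop. Accept at s0.
        0   1  
>* s0   s0  s1 
   s1   s1  s0 
(> = start, * = accepting)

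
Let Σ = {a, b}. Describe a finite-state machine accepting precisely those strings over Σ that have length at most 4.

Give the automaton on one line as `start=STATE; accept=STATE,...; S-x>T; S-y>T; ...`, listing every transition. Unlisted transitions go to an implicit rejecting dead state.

start=q0; accept=q0,q1,q2,q3,q4; q0-a>q1; q0-b>q1; q1-a>q2; q1-b>q2; q2-a>q3; q2-b>q3; q3-a>q4; q3-b>q4; q4-a>q5; q4-b>q5; q5-a>q5; q5-b>q5

Count input length up to 5: every symbol moves from q0 toward q5, which means 'more than 4' and absorbs. Accept from {q0, q1, q2, q3, q4}.
A 6-state machine:
        a   b  
>* q0   q1  q1 
 * q1   q2  q2 
 * q2   q3  q3 
 * q3   q4  q4 
 * q4   q5  q5 
   q5   q5  q5 
(> = start, * = accepting)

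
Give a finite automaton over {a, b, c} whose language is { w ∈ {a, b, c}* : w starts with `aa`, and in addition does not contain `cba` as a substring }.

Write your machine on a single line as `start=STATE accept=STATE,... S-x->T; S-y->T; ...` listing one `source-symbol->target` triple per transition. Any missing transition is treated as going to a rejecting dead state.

Run two small machines in parallel and take their product. The first has 4 states tracking whether the input so far still matches the prefix `aa`; the second has 4 states tracking partial matches of the forbidden pattern `cba`. A product state is a pair (one from each), accepting exactly when both do. After merging equivalent states the machine shrinks.
6 states suffice.
        a   b   c  
>  q0   q1  q2  q2 
   q1   q3  q2  q2 
   q2   q2  q2  q2 
 * q3   q3  q3  q4 
 * q4   q3  q5  q4 
 * q5   q2  q3  q4 
(> = start, * = accepting)

start=q0; accept=q3,q4,q5; q0-a->q1; q0-b->q2; q0-c->q2; q1-a->q3; q1-b->q2; q1-c->q2; q2-a->q2; q2-b->q2; q2-c->q2; q3-a->q3; q3-b->q3; q3-c->q4; q4-a->q3; q4-b->q5; q4-c->q4; q5-a->q2; q5-b->q3; q5-c->q4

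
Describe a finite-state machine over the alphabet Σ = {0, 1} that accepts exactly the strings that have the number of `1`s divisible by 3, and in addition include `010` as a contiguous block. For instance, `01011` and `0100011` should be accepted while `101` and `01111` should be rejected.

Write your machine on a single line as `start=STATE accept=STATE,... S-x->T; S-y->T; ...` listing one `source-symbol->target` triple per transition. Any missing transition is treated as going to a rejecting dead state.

start=q0; accept=q11; q0-0->q1; q0-1->q2; q1-0->q1; q1-1->q3; q2-0->q4; q2-1->q5; q3-0->q6; q3-1->q5; q4-0->q4; q4-1->q7; q5-0->q8; q5-1->q0; q6-0->q6; q6-1->q9; q7-0->q9; q7-1->q0; q8-0->q8; q8-1->q10; q9-0->q9; q9-1->q11; q10-0->q11; q10-1->q2; q11-0->q11; q11-1->q6

Run two small machines in parallel and take their product. The first has 3 states tracking the count of `1`s modulo 3; the second has 4 states tracking whether and how much of `010` has been seen. A product state is a pair (one from each), accepting exactly when both do.
12 states suffice.
          0    1  
>  q0     q1   q2 
   q1     q1   q3 
   q2     q4   q5 
   q3     q6   q5 
   q4     q4   q7 
   q5     q8   q0 
   q6     q6   q9 
   q7     q9   q0 
   q8     q8  q10 
   q9     q9  q11 
   q10   q11   q2 
 * q11   q11   q6 
(> = start, * = accepting)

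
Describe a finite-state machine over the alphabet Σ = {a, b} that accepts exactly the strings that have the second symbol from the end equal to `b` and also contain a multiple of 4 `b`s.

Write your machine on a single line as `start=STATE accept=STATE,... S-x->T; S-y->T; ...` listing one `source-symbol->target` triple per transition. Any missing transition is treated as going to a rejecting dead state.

Handle the two conditions separately and then intersect. The first has 7 states tracking the last 2 symbols read; the second has 4 states tracking the count of `b`s modulo 4. A product state is a pair (one from each), accepting exactly when both do.
          a    b  
>  S0     S1   S2 
   S1     S3   S4 
   S2     S5   S6 
   S3     S3   S4 
   S4     S5   S6 
   S5     S7   S8 
   S6     S9  S10 
   S7     S7   S8 
   S8     S9  S10 
   S9    S11  S12 
   S10   S13  S14 
   S11   S11  S12 
   S12   S13  S14 
   S13   S15  S16 
 * S14   S17  S18 
   S15   S15  S16 
   S16   S17  S18 
 * S17    S3   S4 
   S18    S5   S6 
(> = start, * = accepting)

start=S0; accept=S14,S17; S0-a->S1; S0-b->S2; S1-a->S3; S1-b->S4; S2-a->S5; S2-b->S6; S3-a->S3; S3-b->S4; S4-a->S5; S4-b->S6; S5-a->S7; S5-b->S8; S6-a->S9; S6-b->S10; S7-a->S7; S7-b->S8; S8-a->S9; S8-b->S10; S9-a->S11; S9-b->S12; S10-a->S13; S10-b->S14; S11-a->S11; S11-b->S12; S12-a->S13; S12-b->S14; S13-a->S15; S13-b->S16; S14-a->S17; S14-b->S18; S15-a->S15; S15-b->S16; S16-a->S17; S16-b->S18; S17-a->S3; S17-b->S4; S18-a->S5; S18-b->S6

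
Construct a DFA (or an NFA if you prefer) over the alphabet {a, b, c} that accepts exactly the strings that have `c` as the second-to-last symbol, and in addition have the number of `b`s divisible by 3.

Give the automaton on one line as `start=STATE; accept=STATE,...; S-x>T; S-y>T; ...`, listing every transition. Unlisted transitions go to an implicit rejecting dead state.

Build one automaton per condition and run them in lockstep. One (13 states) tracks the last 2 symbols read; the other (3 states) tracks the count of `b`s modulo 3. Each combined state is a pair, one component from each; accept when both components accept. Equivalent product states are then merged.
With 7 states:
        a   b   c  
>  s0   s0  s1  s2 
   s1   s1  s3  s1 
   s2   s4  s1  s5 
   s3   s3  s0  s6 
 * s4   s0  s1  s2 
 * s5   s4  s1  s5 
   s6   s3  s4  s6 
(> = start, * = accepting)

start=s0; accept=s4,s5; s0-a>s0; s0-b>s1; s0-c>s2; s1-a>s1; s1-b>s3; s1-c>s1; s2-a>s4; s2-b>s1; s2-c>s5; s3-a>s3; s3-b>s0; s3-c>s6; s4-a>s0; s4-b>s1; s4-c>s2; s5-a>s4; s5-b>s1; s5-c>s5; s6-a>s3; s6-b>s4; s6-c>s6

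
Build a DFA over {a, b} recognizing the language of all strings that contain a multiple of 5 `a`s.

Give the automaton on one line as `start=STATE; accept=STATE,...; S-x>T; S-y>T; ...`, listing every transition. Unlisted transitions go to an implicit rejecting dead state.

start=S0; accept=S0; S0-a>S1; S0-b>S0; S1-a>S2; S1-b>S1; S2-a>S3; S2-b>S2; S3-a>S4; S3-b>S3; S4-a>S0; S4-b>S4

Keep the running count of `a`s modulo 5: each `a` advances along the cycle S0 → S1 → S2 → S3 → S4 → S0 while other symbols loop. Accept at S0.
A 5-state machine:
        a   b  
>* S0   S1  S0 
   S1   S2  S1 
   S2   S3  S2 
   S3   S4  S3 
   S4   S0  S4 
(> = start, * = accepting)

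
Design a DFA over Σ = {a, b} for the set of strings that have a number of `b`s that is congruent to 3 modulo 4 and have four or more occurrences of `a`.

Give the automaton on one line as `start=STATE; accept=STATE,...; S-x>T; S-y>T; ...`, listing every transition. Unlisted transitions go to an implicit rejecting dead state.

start=S0; accept=S19; S0-a>S1; S0-b>S2; S1-a>S3; S1-b>S4; S2-a>S4; S2-b>S5; S3-a>S6; S3-b>S7; S4-a>S7; S4-b>S8; S5-a>S8; S5-b>S9; S6-a>S10; S6-b>S11; S7-a>S11; S7-b>S12; S8-a>S12; S8-b>S13; S9-a>S13; S9-b>S0; S10-a>S10; S10-b>S14; S11-a>S14; S11-b>S15; S12-a>S15; S12-b>S16; S13-a>S16; S13-b>S1; S14-a>S14; S14-b>S17; S15-a>S17; S15-b>S18; S16-a>S18; S16-b>S3; S17-a>S17; S17-b>S19; S18-a>S19; S18-b>S6; S19-a>S19; S19-b>S10

Handle the two conditions separately and then intersect. One (4 states) tracks the count of `b`s modulo 4; the other (6 states) tracks the count of `a`s, saturating at 5. Each combined state is a pair, one component from each; accept when both components accept. Minimizing collapses redundant product states.
With 20 states:
          a    b  
>  S0     S1   S2 
   S1     S3   S4 
   S2     S4   S5 
   S3     S6   S7 
   S4     S7   S8 
   S5     S8   S9 
   S6    S10  S11 
   S7    S11  S12 
   S8    S12  S13 
   S9    S13   S0 
   S10   S10  S14 
   S11   S14  S15 
   S12   S15  S16 
   S13   S16   S1 
   S14   S14  S17 
   S15   S17  S18 
   S16   S18   S3 
   S17   S17  S19 
   S18   S19   S6 
 * S19   S19  S10 
(> = start, * = accepting)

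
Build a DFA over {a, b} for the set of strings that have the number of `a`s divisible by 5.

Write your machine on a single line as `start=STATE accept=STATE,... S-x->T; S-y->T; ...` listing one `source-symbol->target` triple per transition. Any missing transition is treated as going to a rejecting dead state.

Keep the running count of `a`s modulo 5: each `a` advances along the cycle q0 → q1 → q2 → q3 → q4 → q0 while other symbols loop. Accept at q0.
With 5 states:
        a   b  
>* q0   q1  q0 
   q1   q2  q1 
   q2   q3  q2 
   q3   q4  q3 
   q4   q0  q4 
(> = start, * = accepting)

start=q0; accept=q0; q0-a->q1; q0-b->q0; q1-a->q2; q1-b->q1; q2-a->q3; q2-b->q2; q3-a->q4; q3-b->q3; q4-a->q0; q4-b->q4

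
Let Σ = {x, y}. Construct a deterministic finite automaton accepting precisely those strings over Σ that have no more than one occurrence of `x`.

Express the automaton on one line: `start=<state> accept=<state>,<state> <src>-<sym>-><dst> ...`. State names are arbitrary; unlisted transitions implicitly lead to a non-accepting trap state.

Count `x`s, saturating at 2: state q0 means no `x` yet, q1 means one `x` seen, q2 means more than one. Each `x` increments (capped at q2); other symbols loop. Accept from {q0, q1}.
A 3-state machine:
        x   y  
>* q0   q1  q0 
 * q1   q2  q1 
   q2   q2  q2 
(> = start, * = accepting)

start=q0 accept=q0,q1 q0-x->q1 q0-y->q0 q1-x->q2 q1-y->q1 q2-x->q2 q2-y->q2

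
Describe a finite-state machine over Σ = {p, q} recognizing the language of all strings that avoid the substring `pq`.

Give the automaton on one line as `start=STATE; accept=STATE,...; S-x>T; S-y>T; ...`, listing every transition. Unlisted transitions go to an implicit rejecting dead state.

This is the complement of 'contains `pq`'. Use the same substring-matching states — S0 through S2 holding how much of `pq` has just been matched — but flip the accepting set: everything except the trap S2 accepts.
With 3 states:
        p   q  
>* S0   S1  S0 
 * S1   S1  S2 
   S2   S2  S2 
(> = start, * = accepting)

start=S0; accept=S0,S1; S0-p>S1; S0-q>S0; S1-p>S1; S1-q>S2; S2-p>S2; S2-q>S2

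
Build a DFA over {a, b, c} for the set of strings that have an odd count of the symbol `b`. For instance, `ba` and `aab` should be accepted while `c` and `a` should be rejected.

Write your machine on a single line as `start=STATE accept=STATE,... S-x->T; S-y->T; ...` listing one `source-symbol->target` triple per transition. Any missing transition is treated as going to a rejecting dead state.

start=s0; accept=s1; s0-a->s0; s0-b->s1; s0-c->s0; s1-a->s1; s1-b->s0; s1-c->s1

Keep the running count of `b`s modulo 2: each `b` advances along the cycle s0 → s1 → s0 while other symbols loop. Accept at s1.
2 states suffice.
        a   b   c  
>  s0   s0  s1  s0 
 * s1   s1  s0  s1 
(> = start, * = accepting)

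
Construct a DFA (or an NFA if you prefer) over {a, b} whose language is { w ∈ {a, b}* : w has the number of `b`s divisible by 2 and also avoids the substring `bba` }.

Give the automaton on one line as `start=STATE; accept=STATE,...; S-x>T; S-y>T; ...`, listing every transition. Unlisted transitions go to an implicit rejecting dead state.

Handle the two conditions separately and then intersect. One (2 states) tracks the count of `b`s modulo 2; the other (4 states) tracks partial matches of the forbidden pattern `bba`. Each combined state is a pair, one component from each; accept when both components accept.
        a   b  
>* q0   q0  q1 
   q1   q2  q3 
   q2   q2  q4 
 * q3   q5  q6 
 * q4   q0  q6 
   q5   q5  q7 
   q6   q7  q3 
   q7   q7  q5 
(> = start, * = accepting)

start=q0; accept=q0,q3,q4; q0-a>q0; q0-b>q1; q1-a>q2; q1-b>q3; q2-a>q2; q2-b>q4; q3-a>q5; q3-b>q6; q4-a>q0; q4-b>q6; q5-a>q5; q5-b>q7; q6-a>q7; q6-b>q3; q7-a>q7; q7-b>q5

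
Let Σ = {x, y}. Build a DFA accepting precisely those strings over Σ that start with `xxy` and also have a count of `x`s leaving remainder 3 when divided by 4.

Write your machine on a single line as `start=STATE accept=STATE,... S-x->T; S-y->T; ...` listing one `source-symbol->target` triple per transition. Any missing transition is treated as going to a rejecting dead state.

Build one automaton per condition and run them in lockstep. One (5 states) tracks whether the input so far still matches the prefix `xxy`; the other (4 states) tracks the count of `x`s modulo 4. Each combined state is a pair, one component from each; accept when both components accept. Equivalent product states are then merged.
        x   y  
>  S0   S1  S2 
   S1   S3  S2 
   S2   S2  S2 
   S3   S2  S4 
   S4   S5  S4 
 * S5   S6  S5 
   S6   S7  S6 
   S7   S4  S7 
(> = start, * = accepting)

start=S0; accept=S5; S0-x->S1; S0-y->S2; S1-x->S3; S1-y->S2; S2-x->S2; S2-y->S2; S3-x->S2; S3-y->S4; S4-x->S5; S4-y->S4; S5-x->S6; S5-y->S5; S6-x->S7; S6-y->S6; S7-x->S4; S7-y->S7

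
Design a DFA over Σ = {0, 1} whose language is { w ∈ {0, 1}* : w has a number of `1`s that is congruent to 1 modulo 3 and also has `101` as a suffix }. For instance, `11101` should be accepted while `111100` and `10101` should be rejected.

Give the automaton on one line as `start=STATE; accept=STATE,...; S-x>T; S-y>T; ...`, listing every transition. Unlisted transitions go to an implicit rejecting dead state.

Build one automaton per condition and run them in lockstep. The first has 3 states tracking the count of `1`s modulo 3; the second has 4 states tracking how much of the suffix `101` has currently been matched. A product state is a pair (one from each), accepting exactly when both do. Minimizing collapses redundant product states.
6 states suffice.
        0   1  
>  s0   s0  s1 
   s1   s1  s2 
   s2   s2  s3 
   s3   s4  s1 
   s4   s0  s5 
 * s5   s1  s2 
(> = start, * = accepting)

start=s0; accept=s5; s0-0>s0; s0-1>s1; s1-0>s1; s1-1>s2; s2-0>s2; s2-1>s3; s3-0>s4; s3-1>s1; s4-0>s0; s4-1>s5; s5-0>s1; s5-1>s2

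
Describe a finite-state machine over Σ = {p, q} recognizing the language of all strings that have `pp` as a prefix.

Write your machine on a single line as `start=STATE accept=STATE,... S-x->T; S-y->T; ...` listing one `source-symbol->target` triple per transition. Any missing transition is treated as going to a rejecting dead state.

start=S0; accept=S2; S0-p->S1; S0-q->S3; S1-p->S2; S1-q->S3; S2-p->S2; S2-q->S2; S3-p->S3; S3-q->S3

Walk along `pp` while the input agrees: from S0 take `p` to S1, and so on. Any deviation drops to the rejecting sink S3. Once S2 is reached the prefix is confirmed and every continuation is accepted.
        p   q  
>  S0   S1  S3 
   S1   S2  S3 
 * S2   S2  S2 
   S3   S3  S3 
(> = start, * = accepting)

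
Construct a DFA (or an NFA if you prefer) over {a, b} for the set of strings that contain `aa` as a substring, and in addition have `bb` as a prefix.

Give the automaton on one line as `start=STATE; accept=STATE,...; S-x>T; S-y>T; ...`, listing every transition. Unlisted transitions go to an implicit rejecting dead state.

Build one automaton per condition and run them in lockstep. The first has 3 states tracking whether and how much of `aa` has been seen; the second has 4 states tracking whether the input so far still matches the prefix `bb`. A product state is a pair (one from each), accepting exactly when both do. Equivalent product states are then merged.
6 states suffice.
        a   b  
>  S0   S1  S2 
   S1   S1  S1 
   S2   S1  S3 
   S3   S4  S3 
   S4   S5  S3 
 * S5   S5  S5 
(> = start, * = accepting)

start=S0; accept=S5; S0-a>S1; S0-b>S2; S1-a>S1; S1-b>S1; S2-a>S1; S2-b>S3; S3-a>S4; S3-b>S3; S4-a>S5; S4-b>S3; S5-a>S5; S5-b>S5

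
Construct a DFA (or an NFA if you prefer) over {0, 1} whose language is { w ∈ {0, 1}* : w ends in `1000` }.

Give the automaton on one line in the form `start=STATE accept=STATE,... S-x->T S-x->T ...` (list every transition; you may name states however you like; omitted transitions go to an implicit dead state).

Remember how much of `1000` the current input suffix matches. State q0 means no match yet; q1 means the last symbol is `1`; q2 means the last 2 symbols are `10`; q3 means the last 3 symbols are `100`; q4 means the last 4 symbols are `1000`. Only q4 accepts. On a mismatch, fall back to the longest proper suffix that is still a prefix of `1000`.
A 5-state machine:
        0   1  
>  q0   q0  q1 
   q1   q2  q1 
   q2   q3  q1 
   q3   q4  q1 
 * q4   q0  q1 
(> = start, * = accepting)

start=q0 accept=q4 q0-0->q0 q0-1->q1 q1-0->q2 q1-1->q1 q2-0->q3 q2-1->q1 q3-0->q4 q3-1->q1 q4-0->q0 q4-1->q1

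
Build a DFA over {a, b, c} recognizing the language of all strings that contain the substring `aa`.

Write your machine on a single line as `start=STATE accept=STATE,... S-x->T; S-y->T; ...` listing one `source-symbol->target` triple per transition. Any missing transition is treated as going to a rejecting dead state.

start=q0; accept=q2; q0-a->q1; q0-b->q0; q0-c->q0; q1-a->q2; q1-b->q0; q1-c->q0; q2-a->q2; q2-b->q2; q2-c->q2

States q0..q1 record the length of the longest prefix of `aa` that matches the current input suffix. Reaching q2 means `aa` has been seen, and we stay there forever. Accept from q2.
        a   b   c  
>  q0   q1  q0  q0 
   q1   q2  q0  q0 
 * q2   q2  q2  q2 
(> = start, * = accepting)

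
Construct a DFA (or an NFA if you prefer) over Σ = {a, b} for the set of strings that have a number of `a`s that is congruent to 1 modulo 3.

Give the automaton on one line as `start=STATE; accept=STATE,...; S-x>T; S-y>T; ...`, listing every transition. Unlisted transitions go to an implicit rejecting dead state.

The only thing that matters is how many `a`s have appeared, reduced mod 3. Use one state per residue: q0 for 0, …, q2 for 2. Reading `a` moves to the next residue; anything else stays put. q1 is accepting.
3 states suffice.
        a   b  
>  q0   q1  q0 
 * q1   q2  q1 
   q2   q0  q2 
(> = start, * = accepting)

start=q0; accept=q1; q0-a>q1; q0-b>q0; q1-a>q2; q1-b>q1; q2-a>q0; q2-b>q2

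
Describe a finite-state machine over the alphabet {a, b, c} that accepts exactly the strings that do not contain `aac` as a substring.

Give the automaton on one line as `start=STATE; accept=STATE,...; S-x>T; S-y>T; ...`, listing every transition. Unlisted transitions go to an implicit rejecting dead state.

start=q0; accept=q0,q1,q2; q0-a>q1; q0-b>q0; q0-c>q0; q1-a>q2; q1-b>q0; q1-c>q0; q2-a>q2; q2-b>q0; q2-c>q3; q3-a>q3; q3-b>q3; q3-c>q3

Track partial matches of the forbidden pattern `aac`. State q3 is a dead state reached once `aac` has occurred; every other state accepts. q0 means no part of `aac` is currently matched.
A 4-state machine:
        a   b   c  
>* q0   q1  q0  q0 
 * q1   q2  q0  q0 
 * q2   q2  q0  q3 
   q3   q3  q3  q3 
(> = start, * = accepting)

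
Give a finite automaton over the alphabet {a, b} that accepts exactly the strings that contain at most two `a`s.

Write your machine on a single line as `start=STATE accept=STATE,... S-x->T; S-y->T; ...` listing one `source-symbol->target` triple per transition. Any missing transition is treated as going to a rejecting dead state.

Only the number of `a`s matters, and only up to 3. Make a chain S0 → S1 → S2 → S3 advanced by each `a` (with S3 absorbing); every other symbol self-loops. The accepting set is {S0, S1, S2}.
        a   b  
>* S0   S1  S0 
 * S1   S2  S1 
 * S2   S3  S2 
   S3   S3  S3 
(> = start, * = accepting)

start=S0; accept=S0,S1,S2; S0-a->S1; S0-b->S0; S1-a->S2; S1-b->S1; S2-a->S3; S2-b->S2; S3-a->S3; S3-b->S3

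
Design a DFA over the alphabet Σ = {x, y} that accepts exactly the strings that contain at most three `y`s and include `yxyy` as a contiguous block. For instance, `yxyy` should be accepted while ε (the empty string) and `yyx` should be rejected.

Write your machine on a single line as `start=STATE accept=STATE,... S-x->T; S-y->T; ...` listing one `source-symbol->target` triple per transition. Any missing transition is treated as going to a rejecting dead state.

start=q0; accept=q5; q0-x->q0; q0-y->q1; q1-x->q2; q1-y->q3; q2-x->q3; q2-y->q4; q3-x->q3; q3-y->q3; q4-x->q3; q4-y->q5; q5-x->q5; q5-y->q3

Run two small machines in parallel and take their product. One (5 states) tracks the count of `y`s, saturating at 4; the other (5 states) tracks whether and how much of `yxyy` has been seen. Each combined state is a pair, one component from each; accept when both components accept. Minimizing collapses redundant product states.
        x   y  
>  q0   q0  q1 
   q1   q2  q3 
   q2   q3  q4 
   q3   q3  q3 
   q4   q3  q5 
 * q5   q5  q3 
(> = start, * = accepting)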